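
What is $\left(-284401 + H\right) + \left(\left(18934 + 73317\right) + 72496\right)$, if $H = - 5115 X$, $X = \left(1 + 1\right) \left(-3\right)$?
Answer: $-88964$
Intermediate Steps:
$X = -6$ ($X = 2 \left(-3\right) = -6$)
$H = 30690$ ($H = \left(-5115\right) \left(-6\right) = 30690$)
$\left(-284401 + H\right) + \left(\left(18934 + 73317\right) + 72496\right) = \left(-284401 + 30690\right) + \left(\left(18934 + 73317\right) + 72496\right) = -253711 + \left(92251 + 72496\right) = -253711 + 164747 = -88964$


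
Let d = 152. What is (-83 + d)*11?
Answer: 759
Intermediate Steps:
(-83 + d)*11 = (-83 + 152)*11 = 69*11 = 759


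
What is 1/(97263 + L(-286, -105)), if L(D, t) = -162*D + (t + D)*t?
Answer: 1/184650 ≈ 5.4156e-6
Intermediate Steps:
L(D, t) = -162*D + t*(D + t) (L(D, t) = -162*D + (D + t)*t = -162*D + t*(D + t))
1/(97263 + L(-286, -105)) = 1/(97263 + ((-105)² - 162*(-286) - 286*(-105))) = 1/(97263 + (11025 + 46332 + 30030)) = 1/(97263 + 87387) = 1/184650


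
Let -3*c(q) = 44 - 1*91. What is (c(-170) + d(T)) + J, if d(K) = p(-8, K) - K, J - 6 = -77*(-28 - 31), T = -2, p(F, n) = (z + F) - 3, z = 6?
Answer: 13685/3 ≈ 4561.7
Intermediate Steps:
p(F, n) = 3 + F (p(F, n) = (6 + F) - 3 = 3 + F)
J = 4549 (J = 6 - 77*(-28 - 31) = 6 - 77*(-59) = 6 + 4543 = 4549)
c(q) = 47/3 (c(q) = -(44 - 1*91)/3 = -(44 - 91)/3 = -⅓*(-47) = 47/3)
d(K) = -5 - K (d(K) = (3 - 8) - K = -5 - K)
(c(-170) + d(T)) + J = (47/3 + (-5 - 1*(-2))) + 4549 = (47/3 + (-5 + 2)) + 4549 = (47/3 - 3) + 4549 = 38/3 + 4549 = 13685/3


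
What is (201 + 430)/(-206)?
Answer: -631/206 ≈ -3.0631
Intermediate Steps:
(201 + 430)/(-206) = -1/206*631 = -631/206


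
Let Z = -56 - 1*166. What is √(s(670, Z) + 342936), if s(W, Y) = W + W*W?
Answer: √792506 ≈ 890.23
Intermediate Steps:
Z = -222 (Z = -56 - 166 = -222)
s(W, Y) = W + W²
√(s(670, Z) + 342936) = √(670*(1 + 670) + 342936) = √(670*671 + 342936) = √(449570 + 342936) = √792506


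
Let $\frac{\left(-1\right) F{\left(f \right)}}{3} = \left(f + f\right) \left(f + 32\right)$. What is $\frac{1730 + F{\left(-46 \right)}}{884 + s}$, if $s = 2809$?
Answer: $- \frac{2134}{3693} \approx -0.57785$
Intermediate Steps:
$F{\left(f \right)} = - 6 f \left(32 + f\right)$ ($F{\left(f \right)} = - 3 \left(f + f\right) \left(f + 32\right) = - 3 \cdot 2 f \left(32 + f\right) = - 6 f \left(32 + f\right)$)
$\frac{1730 + F{\left(-46 \right)}}{884 + s} = \frac{1730 - - 276 \left(32 - 46\right)}{884 + 2809} = \frac{1730 - \left(-276\right) \left(-14\right)}{3693} = \left(1730 - 3864\right) \frac{1}{3693} = \left(-2134\right) \frac{1}{3693} = - \frac{2134}{3693}$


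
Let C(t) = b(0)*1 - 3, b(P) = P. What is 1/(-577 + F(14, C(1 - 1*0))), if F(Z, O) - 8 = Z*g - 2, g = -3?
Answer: -1/613 ≈ -0.0016313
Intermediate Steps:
C(t) = -3 (C(t) = 0*1 - 3 = 0 - 3 = -3)
F(Z, O) = 6 - 3*Z (F(Z, O) = 8 + (Z*(-3) - 2) = 8 + (-3*Z - 2) = 8 + (-2 - 3*Z) = 6 - 3*Z)
1/(-577 + F(14, C(1 - 1*0))) = 1/(-577 + (6 - 3*14)) = 1/(-577 + (6 - 42)) = 1/(-577 - 36) = 1/(-613) = -1/613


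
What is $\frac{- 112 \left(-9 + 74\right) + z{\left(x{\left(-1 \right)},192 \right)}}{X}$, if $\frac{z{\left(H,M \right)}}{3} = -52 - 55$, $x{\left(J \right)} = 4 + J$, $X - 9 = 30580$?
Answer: $- \frac{7601}{30589} \approx -0.24849$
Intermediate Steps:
$X = 30589$ ($X = 9 + 30580 = 30589$)
$z{\left(H,M \right)} = -321$ ($z{\left(H,M \right)} = 3 \left(-52 - 55\right) = 3 \left(-107\right) = -321$)
$\frac{- 112 \left(-9 + 74\right) + z{\left(x{\left(-1 \right)},192 \right)}}{X} = \frac{- 112 \left(-9 + 74\right) - 321}{30589} = \left(\left(-112\right) 65 - 321\right) \frac{1}{30589} = \left(-7280 - 321\right) \frac{1}{30589} = \left(-7601\right) \frac{1}{30589} = - \frac{7601}{30589}$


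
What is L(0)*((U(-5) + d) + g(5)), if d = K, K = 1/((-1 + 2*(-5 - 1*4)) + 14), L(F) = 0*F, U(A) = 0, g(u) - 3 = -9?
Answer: 0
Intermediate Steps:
g(u) = -6 (g(u) = 3 - 9 = -6)
L(F) = 0
K = -⅕ (K = 1/((-1 + 2*(-5 - 4)) + 14) = 1/((-1 + 2*(-9)) + 14) = 1/((-1 - 18) + 14) = 1/(-19 + 14) = 1/(-5) = -⅕ ≈ -0.20000)
d = -⅕ ≈ -0.20000
L(0)*((U(-5) + d) + g(5)) = 0*((0 - ⅕) - 6) = 0*(-⅕ - 6) = 0*(-31/5) = 0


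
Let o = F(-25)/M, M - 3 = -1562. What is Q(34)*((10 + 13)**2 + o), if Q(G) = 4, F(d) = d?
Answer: 3298944/1559 ≈ 2116.1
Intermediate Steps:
M = -1559 (M = 3 - 1562 = -1559)
o = 25/1559 (o = -25/(-1559) = -25*(-1/1559) = 25/1559 ≈ 0.016036)
Q(34)*((10 + 13)**2 + o) = 4*((10 + 13)**2 + 25/1559) = 4*(23**2 + 25/1559) = 4*(529 + 25/1559) = 4*(824736/1559) = 3298944/1559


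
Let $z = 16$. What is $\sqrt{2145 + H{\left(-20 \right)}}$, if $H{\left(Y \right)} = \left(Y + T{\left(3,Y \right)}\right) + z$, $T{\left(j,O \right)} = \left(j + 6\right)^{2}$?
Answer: $\sqrt{2222} \approx 47.138$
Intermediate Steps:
$T{\left(j,O \right)} = \left(6 + j\right)^{2}$
$H{\left(Y \right)} = 97 + Y$ ($H{\left(Y \right)} = \left(Y + \left(6 + 3\right)^{2}\right) + 16 = \left(Y + 9^{2}\right) + 16 = \left(Y + 81\right) + 16 = \left(81 + Y\right) + 16 = 97 + Y$)
$\sqrt{2145 + H{\left(-20 \right)}} = \sqrt{2145 + \left(97 - 20\right)} = \sqrt{2145 + 77} = \sqrt{2222}$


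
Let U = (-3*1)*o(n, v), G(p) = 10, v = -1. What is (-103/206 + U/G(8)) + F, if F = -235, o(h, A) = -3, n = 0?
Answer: -1173/5 ≈ -234.60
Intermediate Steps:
U = 9 (U = -3*1*(-3) = -3*(-3) = 9)
(-103/206 + U/G(8)) + F = (-103/206 + 9/10) - 235 = (-103*1/206 + 9*(⅒)) - 235 = (-½ + 9/10) - 235 = ⅖ - 235 = -1173/5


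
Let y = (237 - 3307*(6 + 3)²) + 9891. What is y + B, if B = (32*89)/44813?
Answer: -11550054959/44813 ≈ -2.5774e+5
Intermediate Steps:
B = 2848/44813 (B = 2848*(1/44813) = 2848/44813 ≈ 0.063553)
y = -257739 (y = (237 - 3307*9²) + 9891 = (237 - 3307*81) + 9891 = (237 - 267867) + 9891 = -267630 + 9891 = -257739)
y + B = -257739 + 2848/44813 = -11550054959/44813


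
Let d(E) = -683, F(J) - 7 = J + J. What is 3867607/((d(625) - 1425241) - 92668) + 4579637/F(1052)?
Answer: 6946435592727/3205747712 ≈ 2166.9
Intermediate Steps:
F(J) = 7 + 2*J (F(J) = 7 + (J + J) = 7 + 2*J)
3867607/((d(625) - 1425241) - 92668) + 4579637/F(1052) = 3867607/((-683 - 1425241) - 92668) + 4579637/(7 + 2*1052) = 3867607/(-1425924 - 92668) + 4579637/(7 + 2104) = 3867607/(-1518592) + 4579637/2111 = 3867607*(-1/1518592) + 4579637*(1/2111) = -3867607/1518592 + 4579637/2111 = 6946435592727/3205747712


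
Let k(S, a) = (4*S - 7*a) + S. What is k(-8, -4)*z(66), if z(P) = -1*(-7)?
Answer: -84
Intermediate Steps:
z(P) = 7
k(S, a) = -7*a + 5*S (k(S, a) = (-7*a + 4*S) + S = -7*a + 5*S)
k(-8, -4)*z(66) = (-7*(-4) + 5*(-8))*7 = (28 - 40)*7 = -12*7 = -84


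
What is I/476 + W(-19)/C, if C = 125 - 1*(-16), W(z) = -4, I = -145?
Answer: -22349/67116 ≈ -0.33299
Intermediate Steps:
C = 141 (C = 125 + 16 = 141)
I/476 + W(-19)/C = -145/476 - 4/141 = -22349/67116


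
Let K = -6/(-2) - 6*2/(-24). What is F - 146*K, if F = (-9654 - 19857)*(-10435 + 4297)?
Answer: 181138007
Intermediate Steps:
K = 7/2 (K = -6*(-1/2) - 12*(-1/24) = 3 + 1/2 = 7/2 ≈ 3.5000)
F = 181138518 (F = -29511*(-6138) = 181138518)
F - 146*K = 181138518 - 146*7/2 = 181138518 - 511 = 181138007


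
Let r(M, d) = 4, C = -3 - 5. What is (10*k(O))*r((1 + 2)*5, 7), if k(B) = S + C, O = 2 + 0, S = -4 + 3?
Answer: -360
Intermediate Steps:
S = -1
C = -8
O = 2
k(B) = -9 (k(B) = -1 - 8 = -9)
(10*k(O))*r((1 + 2)*5, 7) = (10*(-9))*4 = -90*4 = -360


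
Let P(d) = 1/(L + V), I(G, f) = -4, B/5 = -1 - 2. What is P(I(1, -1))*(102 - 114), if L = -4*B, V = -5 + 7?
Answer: -6/31 ≈ -0.19355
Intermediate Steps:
B = -15 (B = 5*(-1 - 2) = 5*(-3) = -15)
V = 2
L = 60 (L = -4*(-15) = 60)
P(d) = 1/62 (P(d) = 1/(60 + 2) = 1/62)
P(I(1, -1))*(102 - 114) = (102 - 114)/62 = (1/62)*(-12) = -6/31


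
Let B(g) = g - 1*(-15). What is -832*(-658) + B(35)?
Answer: 547506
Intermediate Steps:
B(g) = 15 + g (B(g) = g + 15 = 15 + g)
-832*(-658) + B(35) = -832*(-658) + (15 + 35) = 547456 + 50 = 547506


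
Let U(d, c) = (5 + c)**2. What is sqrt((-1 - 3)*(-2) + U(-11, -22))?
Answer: 3*sqrt(33) ≈ 17.234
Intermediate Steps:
sqrt((-1 - 3)*(-2) + U(-11, -22)) = sqrt((-1 - 3)*(-2) + (5 - 22)**2) = sqrt(-4*(-2) + (-17)**2) = sqrt(8 + 289) = sqrt(297) = 3*sqrt(33)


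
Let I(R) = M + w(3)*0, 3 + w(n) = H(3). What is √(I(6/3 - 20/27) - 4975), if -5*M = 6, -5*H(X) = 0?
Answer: I*√124405/5 ≈ 70.542*I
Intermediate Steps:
H(X) = 0 (H(X) = -⅕*0 = 0)
M = -6/5 (M = -⅕*6 = -6/5 ≈ -1.2000)
w(n) = -3 (w(n) = -3 + 0 = -3)
I(R) = -6/5 (I(R) = -6/5 - 3*0 = -6/5 + 0 = -6/5)
√(I(6/3 - 20/27) - 4975) = √(-6/5 - 4975) = √(-24881/5) = I*√124405/5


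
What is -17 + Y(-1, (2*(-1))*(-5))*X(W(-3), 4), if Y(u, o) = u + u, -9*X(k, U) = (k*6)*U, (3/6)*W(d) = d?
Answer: -49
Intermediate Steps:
W(d) = 2*d
X(k, U) = -2*U*k/3 (X(k, U) = -k*6*U/9 = -6*k*U/9 = -2*U*k/3)
Y(u, o) = 2*u
-17 + Y(-1, (2*(-1))*(-5))*X(W(-3), 4) = -17 + (2*(-1))*(-2/3*4*2*(-3)) = -17 - (-4)*4*(-6)/3 = -17 - 2*16 = -17 - 32 = -49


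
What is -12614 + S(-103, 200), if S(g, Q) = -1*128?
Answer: -12742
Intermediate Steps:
S(g, Q) = -128
-12614 + S(-103, 200) = -12614 - 128 = -12742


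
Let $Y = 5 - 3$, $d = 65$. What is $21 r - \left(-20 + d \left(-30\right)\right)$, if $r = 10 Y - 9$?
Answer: $2201$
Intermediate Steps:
$Y = 2$
$r = 11$ ($r = 10 \cdot 2 - 9 = 20 - 9 = 11$)
$21 r - \left(-20 + d \left(-30\right)\right) = 21 \cdot 11 - \left(-20 + 65 \left(-30\right)\right) = 231 - \left(-20 - 1950\right) = 231 - -1970 = 231 + 1970 = 2201$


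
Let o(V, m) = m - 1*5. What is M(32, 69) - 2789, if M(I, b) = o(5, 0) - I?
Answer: -2826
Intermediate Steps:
o(V, m) = -5 + m (o(V, m) = m - 5 = -5 + m)
M(I, b) = -5 - I (M(I, b) = (-5 + 0) - I = -5 - I)
M(32, 69) - 2789 = (-5 - 1*32) - 2789 = (-5 - 32) - 2789 = -37 - 2789 = -2826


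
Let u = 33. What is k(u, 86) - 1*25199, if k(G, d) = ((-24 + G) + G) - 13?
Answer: -25170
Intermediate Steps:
k(G, d) = -37 + 2*G (k(G, d) = (-24 + 2*G) - 13 = -37 + 2*G)
k(u, 86) - 1*25199 = (-37 + 2*33) - 1*25199 = (-37 + 66) - 25199 = 29 - 25199 = -25170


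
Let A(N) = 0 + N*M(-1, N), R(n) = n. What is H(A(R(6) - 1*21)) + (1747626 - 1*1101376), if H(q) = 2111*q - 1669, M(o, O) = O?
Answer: 1119556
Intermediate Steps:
A(N) = N² (A(N) = 0 + N*N = 0 + N² = N²)
H(q) = -1669 + 2111*q
H(A(R(6) - 1*21)) + (1747626 - 1*1101376) = (-1669 + 2111*(6 - 1*21)²) + (1747626 - 1*1101376) = (-1669 + 2111*(6 - 21)²) + (1747626 - 1101376) = (-1669 + 2111*(-15)²) + 646250 = (-1669 + 2111*225) + 646250 = (-1669 + 474975) + 646250 = 473306 + 646250 = 1119556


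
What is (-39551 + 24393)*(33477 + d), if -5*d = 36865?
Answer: -395684432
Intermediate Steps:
d = -7373 (d = -⅕*36865 = -7373)
(-39551 + 24393)*(33477 + d) = (-39551 + 24393)*(33477 - 7373) = -15158*26104 = -395684432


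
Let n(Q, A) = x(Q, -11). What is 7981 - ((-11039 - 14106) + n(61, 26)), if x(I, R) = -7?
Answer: 33133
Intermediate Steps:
n(Q, A) = -7
7981 - ((-11039 - 14106) + n(61, 26)) = 7981 - ((-11039 - 14106) - 7) = 7981 - (-25145 - 7) = 7981 - 1*(-25152) = 7981 + 25152 = 33133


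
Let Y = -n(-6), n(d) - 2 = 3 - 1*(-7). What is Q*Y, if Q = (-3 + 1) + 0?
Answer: 24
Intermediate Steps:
n(d) = 12 (n(d) = 2 + (3 - 1*(-7)) = 2 + (3 + 7) = 2 + 10 = 12)
Q = -2 (Q = -2 + 0 = -2)
Y = -12 (Y = -1*12 = -12)
Q*Y = -2*(-12) = 24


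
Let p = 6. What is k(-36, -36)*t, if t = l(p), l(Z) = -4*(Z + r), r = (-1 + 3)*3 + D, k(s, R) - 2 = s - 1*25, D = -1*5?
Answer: 1652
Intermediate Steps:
D = -5
k(s, R) = -23 + s (k(s, R) = 2 + (s - 1*25) = 2 + (s - 25) = 2 + (-25 + s) = -23 + s)
r = 1 (r = (-1 + 3)*3 - 5 = 2*3 - 5 = 6 - 5 = 1)
l(Z) = -4 - 4*Z (l(Z) = -4*(Z + 1) = -4*(1 + Z) = -4 - 4*Z)
t = -28 (t = -4 - 4*6 = -4 - 24 = -28)
k(-36, -36)*t = (-23 - 36)*(-28) = -59*(-28) = 1652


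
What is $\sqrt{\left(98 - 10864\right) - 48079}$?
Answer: $i \sqrt{58845} \approx 242.58 i$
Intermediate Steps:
$\sqrt{\left(98 - 10864\right) - 48079} = \sqrt{-10766 - 48079} = \sqrt{-58845} = i \sqrt{58845}$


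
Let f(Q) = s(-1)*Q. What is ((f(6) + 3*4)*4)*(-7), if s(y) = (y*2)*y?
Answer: -672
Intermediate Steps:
s(y) = 2*y² (s(y) = (2*y)*y = 2*y²)
f(Q) = 2*Q (f(Q) = (2*(-1)²)*Q = (2*1)*Q = 2*Q)
((f(6) + 3*4)*4)*(-7) = ((2*6 + 3*4)*4)*(-7) = ((12 + 12)*4)*(-7) = (24*4)*(-7) = 96*(-7) = -672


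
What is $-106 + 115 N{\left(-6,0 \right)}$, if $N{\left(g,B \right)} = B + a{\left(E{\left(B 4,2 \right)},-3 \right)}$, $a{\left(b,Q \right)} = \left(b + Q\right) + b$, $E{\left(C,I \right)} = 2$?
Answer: $9$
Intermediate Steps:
$a{\left(b,Q \right)} = Q + 2 b$ ($a{\left(b,Q \right)} = \left(Q + b\right) + b = Q + 2 b$)
$N{\left(g,B \right)} = 1 + B$ ($N{\left(g,B \right)} = B + \left(-3 + 2 \cdot 2\right) = B + \left(-3 + 4\right) = B + 1 = 1 + B$)
$-106 + 115 N{\left(-6,0 \right)} = -106 + 115 \left(1 + 0\right) = -106 + 115 \cdot 1 = -106 + 115 = 9$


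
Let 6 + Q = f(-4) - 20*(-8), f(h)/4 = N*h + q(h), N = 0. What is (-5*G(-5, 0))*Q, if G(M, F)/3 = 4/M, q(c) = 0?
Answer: 1848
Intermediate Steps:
G(M, F) = 12/M (G(M, F) = 3*(4/M) = 12/M)
f(h) = 0 (f(h) = 4*(0*h + 0) = 4*(0 + 0) = 4*0 = 0)
Q = 154 (Q = -6 + (0 - 20*(-8)) = -6 + (0 + 160) = -6 + 160 = 154)
(-5*G(-5, 0))*Q = -60/(-5)*154 = -60*(-1)/5*154 = -5*(-12/5)*154 = 12*154 = 1848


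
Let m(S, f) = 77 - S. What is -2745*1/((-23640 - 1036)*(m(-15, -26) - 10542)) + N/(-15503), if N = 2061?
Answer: -106300134387/799533738520 ≈ -0.13295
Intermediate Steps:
-2745*1/((-23640 - 1036)*(m(-15, -26) - 10542)) + N/(-15503) = -2745*1/((-23640 - 1036)*((77 - 1*(-15)) - 10542)) + 2061/(-15503) = -2745*(-1/(24676*((77 + 15) - 10542))) + 2061*(-1/15503) = -2745*(-1/(24676*(92 - 10542))) - 2061/15503 = -2745/((-10450*(-24676))) - 2061/15503 = -2745/257864200 - 2061/15503 = -2745*1/257864200 - 2061/15503 = -549/51572840 - 2061/15503 = -106300134387/799533738520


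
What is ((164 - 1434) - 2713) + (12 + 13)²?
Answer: -3358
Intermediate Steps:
((164 - 1434) - 2713) + (12 + 13)² = (-1270 - 2713) + 25² = -3983 + 625 = -3358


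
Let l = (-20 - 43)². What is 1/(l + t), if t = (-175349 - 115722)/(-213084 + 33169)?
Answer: 179915/714373706 ≈ 0.00025185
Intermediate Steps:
t = 291071/179915 (t = -291071/(-179915) = -291071*(-1/179915) = 291071/179915 ≈ 1.6178)
l = 3969 (l = (-63)² = 3969)
1/(l + t) = 1/(3969 + 291071/179915) = 1/(714373706/179915) = 179915/714373706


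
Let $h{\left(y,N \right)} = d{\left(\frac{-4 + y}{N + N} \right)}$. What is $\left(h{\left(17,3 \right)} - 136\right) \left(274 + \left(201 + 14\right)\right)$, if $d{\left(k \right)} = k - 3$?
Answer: $- \frac{133823}{2} \approx -66912.0$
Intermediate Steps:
$d{\left(k \right)} = -3 + k$
$h{\left(y,N \right)} = -3 + \frac{-4 + y}{2 N}$ ($h{\left(y,N \right)} = -3 + \frac{-4 + y}{N + N} = -3 + \frac{-4 + y}{2 N}$)
$\left(h{\left(17,3 \right)} - 136\right) \left(274 + \left(201 + 14\right)\right) = \left(\frac{-4 + 17 - 18}{2 \cdot 3} - 136\right) \left(274 + \left(201 + 14\right)\right) = \left(\frac{1}{2} \cdot \frac{1}{3} \left(-4 + 17 - 18\right) - 136\right) \left(274 + 215\right) = \left(\frac{1}{2} \cdot \frac{1}{3} \left(-5\right) - 136\right) 489 = \left(- \frac{5}{6} - 136\right) 489 = \left(- \frac{821}{6}\right) 489 = - \frac{133823}{2}$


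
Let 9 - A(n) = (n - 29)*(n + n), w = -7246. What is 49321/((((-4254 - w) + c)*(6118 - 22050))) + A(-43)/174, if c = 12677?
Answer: -257253912803/7239516732 ≈ -35.535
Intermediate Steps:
A(n) = 9 - 2*n*(-29 + n) (A(n) = 9 - (n - 29)*(n + n) = 9 - (-29 + n)*2*n = 9 - 2*n*(-29 + n))
49321/((((-4254 - w) + c)*(6118 - 22050))) + A(-43)/174 = 49321/((((-4254 - 1*(-7246)) + 12677)*(6118 - 22050))) + (9 - 2*(-43)² + 58*(-43))/174 = 49321/((((-4254 + 7246) + 12677)*(-15932))) + (9 - 2*1849 - 2494)*(1/174) = 49321/(((2992 + 12677)*(-15932))) + (9 - 3698 - 2494)*(1/174) = 49321/((15669*(-15932))) - 6183*1/174 = 49321/(-249638508) - 2061/58 = 49321*(-1/249638508) - 2061/58 = -49321/249638508 - 2061/58 = -257253912803/7239516732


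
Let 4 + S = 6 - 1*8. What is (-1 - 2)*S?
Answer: 18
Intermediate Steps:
S = -6 (S = -4 + (6 - 1*8) = -4 + (6 - 8) = -4 - 2 = -6)
(-1 - 2)*S = (-1 - 2)*(-6) = -3*(-6) = 18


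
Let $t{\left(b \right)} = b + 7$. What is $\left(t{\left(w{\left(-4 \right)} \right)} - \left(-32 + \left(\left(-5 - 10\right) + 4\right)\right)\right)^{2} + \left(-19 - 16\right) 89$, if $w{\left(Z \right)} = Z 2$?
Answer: $-1351$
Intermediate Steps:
$w{\left(Z \right)} = 2 Z$
$t{\left(b \right)} = 7 + b$
$\left(t{\left(w{\left(-4 \right)} \right)} - \left(-32 + \left(\left(-5 - 10\right) + 4\right)\right)\right)^{2} + \left(-19 - 16\right) 89 = \left(\left(7 + 2 \left(-4\right)\right) - \left(-32 + \left(\left(-5 - 10\right) + 4\right)\right)\right)^{2} + \left(-19 - 16\right) 89 = \left(\left(7 - 8\right) - \left(-32 + \left(-15 + 4\right)\right)\right)^{2} - 3115 = \left(-1 - \left(-32 - 11\right)\right)^{2} - 3115 = \left(-1 - -43\right)^{2} - 3115 = \left(-1 + 43\right)^{2} - 3115 = 42^{2} - 3115 = 1764 - 3115 = -1351$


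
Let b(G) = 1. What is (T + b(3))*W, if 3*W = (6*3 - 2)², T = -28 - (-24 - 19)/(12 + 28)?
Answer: -33184/15 ≈ -2212.3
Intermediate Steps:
T = -1077/40 (T = -28 - (-43)/40 = -28 - 1*(-43/40) = -28 + 43/40 = -1077/40 ≈ -26.925)
W = 256/3 (W = (6*3 - 2)²/3 = (18 - 2)²/3 = (⅓)*16² = (⅓)*256 = 256/3 ≈ 85.333)
(T + b(3))*W = (-1077/40 + 1)*(256/3) = -1037/40*256/3 = -33184/15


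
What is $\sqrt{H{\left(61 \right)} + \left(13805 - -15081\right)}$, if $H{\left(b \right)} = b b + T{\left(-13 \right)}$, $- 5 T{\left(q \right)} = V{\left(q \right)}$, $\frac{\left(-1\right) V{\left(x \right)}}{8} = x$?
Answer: $\frac{\sqrt{814655}}{5} \approx 180.52$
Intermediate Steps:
$V{\left(x \right)} = - 8 x$
$T{\left(q \right)} = \frac{8 q}{5}$ ($T{\left(q \right)} = - \frac{\left(-8\right) q}{5} = \frac{8 q}{5}$)
$H{\left(b \right)} = - \frac{104}{5} + b^{2}$ ($H{\left(b \right)} = b b + \frac{8}{5} \left(-13\right) = b^{2} - \frac{104}{5} = - \frac{104}{5} + b^{2}$)
$\sqrt{H{\left(61 \right)} + \left(13805 - -15081\right)} = \sqrt{\left(- \frac{104}{5} + 61^{2}\right) + \left(13805 - -15081\right)} = \sqrt{\left(- \frac{104}{5} + 3721\right) + \left(13805 + 15081\right)} = \sqrt{\frac{18501}{5} + 28886} = \sqrt{\frac{162931}{5}} = \frac{\sqrt{814655}}{5}$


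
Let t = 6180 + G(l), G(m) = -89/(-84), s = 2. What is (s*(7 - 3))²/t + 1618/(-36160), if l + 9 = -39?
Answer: -322842001/9387298720 ≈ -0.034391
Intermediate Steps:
l = -48 (l = -9 - 39 = -48)
G(m) = 89/84 (G(m) = -89*(-1/84) = 89/84)
t = 519209/84 (t = 6180 + 89/84 = 519209/84 ≈ 6181.1)
(s*(7 - 3))²/t + 1618/(-36160) = (2*(7 - 3))²/(519209/84) + 1618/(-36160) = (2*4)²*(84/519209) + 1618*(-1/36160) = 8²*(84/519209) - 809/18080 = 64*(84/519209) - 809/18080 = 5376/519209 - 809/18080 = -322842001/9387298720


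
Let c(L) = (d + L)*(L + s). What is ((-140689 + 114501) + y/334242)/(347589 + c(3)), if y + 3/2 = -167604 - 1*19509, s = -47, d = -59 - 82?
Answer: -8420699/113716556 ≈ -0.074050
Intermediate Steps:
d = -141
c(L) = (-141 + L)*(-47 + L) (c(L) = (-141 + L)*(L - 47) = (-141 + L)*(-47 + L))
y = -374229/2 (y = -3/2 + (-167604 - 1*19509) = -3/2 + (-167604 - 19509) = -3/2 - 187113 = -374229/2 ≈ -1.8711e+5)
((-140689 + 114501) + y/334242)/(347589 + c(3)) = ((-140689 + 114501) - 374229/2/334242)/(347589 + (6627 + 3**2 - 188*3)) = (-26188 - 374229/2*1/334242)/(347589 + (6627 + 9 - 564)) = (-26188 - 41581/74276)/(347589 + 6072) = -1945181469/74276/353661 = -1945181469/74276*1/353661 = -8420699/113716556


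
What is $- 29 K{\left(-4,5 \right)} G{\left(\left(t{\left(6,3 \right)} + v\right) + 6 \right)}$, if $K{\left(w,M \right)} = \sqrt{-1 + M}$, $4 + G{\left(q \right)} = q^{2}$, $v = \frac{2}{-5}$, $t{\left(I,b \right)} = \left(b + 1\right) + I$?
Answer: $- \frac{347072}{25} \approx -13883.0$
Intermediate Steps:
$t{\left(I,b \right)} = 1 + I + b$ ($t{\left(I,b \right)} = \left(1 + b\right) + I = 1 + I + b$)
$v = - \frac{2}{5}$ ($v = 2 \left(- \frac{1}{5}\right) = - \frac{2}{5} \approx -0.4$)
$G{\left(q \right)} = -4 + q^{2}$
$- 29 K{\left(-4,5 \right)} G{\left(\left(t{\left(6,3 \right)} + v\right) + 6 \right)} = - 29 \sqrt{-1 + 5} \left(-4 + \left(\left(\left(1 + 6 + 3\right) - \frac{2}{5}\right) + 6\right)^{2}\right) = - 29 \sqrt{4} \left(-4 + \left(\left(10 - \frac{2}{5}\right) + 6\right)^{2}\right) = \left(-29\right) 2 \left(-4 + \left(\frac{48}{5} + 6\right)^{2}\right) = - 58 \left(-4 + \left(\frac{78}{5}\right)^{2}\right) = - 58 \left(-4 + \frac{6084}{25}\right) = \left(-58\right) \frac{5984}{25} = - \frac{347072}{25}$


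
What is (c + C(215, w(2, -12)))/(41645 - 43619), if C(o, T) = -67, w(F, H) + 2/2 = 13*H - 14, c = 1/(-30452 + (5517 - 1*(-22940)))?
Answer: 66833/1969065 ≈ 0.033942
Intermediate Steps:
c = -1/1995 (c = 1/(-30452 + (5517 + 22940)) = 1/(-30452 + 28457) = 1/(-1995) = -1/1995 ≈ -0.00050125)
w(F, H) = -15 + 13*H (w(F, H) = -1 + (13*H - 14) = -1 + (-14 + 13*H) = -15 + 13*H)
(c + C(215, w(2, -12)))/(41645 - 43619) = (-1/1995 - 67)/(41645 - 43619) = -133666/1995/(-1974) = -133666/1995*(-1/1974) = 66833/1969065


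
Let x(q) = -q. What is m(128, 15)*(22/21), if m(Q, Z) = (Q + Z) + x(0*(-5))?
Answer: 3146/21 ≈ 149.81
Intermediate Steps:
m(Q, Z) = Q + Z (m(Q, Z) = (Q + Z) - 0*(-5) = (Q + Z) - 1*0 = (Q + Z) + 0 = Q + Z)
m(128, 15)*(22/21) = (128 + 15)*(22/21) = 143*(22*(1/21)) = 143*(22/21) = 3146/21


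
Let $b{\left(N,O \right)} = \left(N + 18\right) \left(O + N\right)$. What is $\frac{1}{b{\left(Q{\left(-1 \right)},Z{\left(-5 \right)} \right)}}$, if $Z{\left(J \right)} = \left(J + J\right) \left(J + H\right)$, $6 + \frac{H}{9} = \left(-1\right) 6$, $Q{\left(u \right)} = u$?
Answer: $\frac{1}{19193} \approx 5.2102 \cdot 10^{-5}$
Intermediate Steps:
$H = -108$ ($H = -54 + 9 \left(\left(-1\right) 6\right) = -54 + 9 \left(-6\right) = -54 - 54 = -108$)
$Z{\left(J \right)} = 2 J \left(-108 + J\right)$ ($Z{\left(J \right)} = \left(J + J\right) \left(J - 108\right) = 2 J \left(-108 + J\right)$)
$b{\left(N,O \right)} = \left(18 + N\right) \left(N + O\right)$
$\frac{1}{b{\left(Q{\left(-1 \right)},Z{\left(-5 \right)} \right)}} = \frac{1}{\left(-1\right)^{2} + 18 \left(-1\right) + 18 \cdot 2 \left(-5\right) \left(-108 - 5\right) - 2 \left(-5\right) \left(-108 - 5\right)} = \frac{1}{1 - 18 + 18 \cdot 2 \left(-5\right) \left(-113\right) - 2 \left(-5\right) \left(-113\right)} = \frac{1}{1 - 18 + 18 \cdot 1130 - 1130} = \frac{1}{1 - 18 + 20340 - 1130} = \frac{1}{19193}$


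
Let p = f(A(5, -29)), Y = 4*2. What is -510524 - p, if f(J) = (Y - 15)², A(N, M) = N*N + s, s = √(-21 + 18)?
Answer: -510573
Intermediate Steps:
s = I*√3 (s = √(-3) = I*√3 ≈ 1.732*I)
Y = 8
A(N, M) = N² + I*√3 (A(N, M) = N*N + I*√3 = N² + I*√3)
f(J) = 49 (f(J) = (8 - 15)² = (-7)² = 49)
p = 49
-510524 - p = -510524 - 1*49 = -510524 - 49 = -510573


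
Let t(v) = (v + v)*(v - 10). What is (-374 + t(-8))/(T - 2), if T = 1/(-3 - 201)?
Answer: 17544/409 ≈ 42.895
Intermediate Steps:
T = -1/204 (T = 1/(-204) = -1/204 ≈ -0.0049020)
t(v) = 2*v*(-10 + v) (t(v) = (2*v)*(-10 + v) = 2*v*(-10 + v))
(-374 + t(-8))/(T - 2) = (-374 + 2*(-8)*(-10 - 8))/(-1/204 - 2) = (-374 + 2*(-8)*(-18))/(-409/204) = (-374 + 288)*(-204/409) = -86*(-204/409) = 17544/409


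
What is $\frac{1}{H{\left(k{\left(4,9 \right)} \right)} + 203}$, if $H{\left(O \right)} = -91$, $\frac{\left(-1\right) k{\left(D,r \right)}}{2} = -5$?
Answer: $\frac{1}{112} \approx 0.0089286$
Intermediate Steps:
$k{\left(D,r \right)} = 10$ ($k{\left(D,r \right)} = \left(-2\right) \left(-5\right) = 10$)
$\frac{1}{H{\left(k{\left(4,9 \right)} \right)} + 203} = \frac{1}{-91 + 203} = \frac{1}{112}$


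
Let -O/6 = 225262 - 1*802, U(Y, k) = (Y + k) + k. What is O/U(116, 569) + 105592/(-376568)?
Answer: -10568315251/9837839 ≈ -1074.3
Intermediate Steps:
U(Y, k) = Y + 2*k
O = -1346760 (O = -6*(225262 - 1*802) = -6*(225262 - 802) = -6*224460 = -1346760)
O/U(116, 569) + 105592/(-376568) = -1346760/(116 + 2*569) + 105592/(-376568) = -1346760/(116 + 1138) + 105592*(-1/376568) = -1346760/1254 - 13199/47071 = -1346760*1/1254 - 13199/47071 = -224460/209 - 13199/47071 = -10568315251/9837839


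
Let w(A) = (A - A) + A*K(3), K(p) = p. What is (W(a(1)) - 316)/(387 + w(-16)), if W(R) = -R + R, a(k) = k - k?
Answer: -316/339 ≈ -0.93215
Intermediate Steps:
a(k) = 0
W(R) = 0
w(A) = 3*A (w(A) = (A - A) + A*3 = 0 + 3*A = 3*A)
(W(a(1)) - 316)/(387 + w(-16)) = (0 - 316)/(387 + 3*(-16)) = -316/(387 - 48) = -316/339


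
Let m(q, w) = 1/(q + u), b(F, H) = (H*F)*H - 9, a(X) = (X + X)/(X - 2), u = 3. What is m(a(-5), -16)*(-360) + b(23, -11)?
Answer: 83474/31 ≈ 2692.7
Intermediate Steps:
a(X) = 2*X/(-2 + X) (a(X) = (2*X)/(-2 + X) = 2*X/(-2 + X))
b(F, H) = -9 + F*H**2 (b(F, H) = (F*H)*H - 9 = F*H**2 - 9 = -9 + F*H**2)
m(q, w) = 1/(3 + q) (m(q, w) = 1/(q + 3) = 1/(3 + q))
m(a(-5), -16)*(-360) + b(23, -11) = -360/(3 + 2*(-5)/(-2 - 5)) + (-9 + 23*(-11)**2) = -360/(3 + 2*(-5)/(-7)) + (-9 + 23*121) = -360/(3 + 2*(-5)*(-1/7)) + (-9 + 2783) = -360/(3 + 10/7) + 2774 = -360/(31/7) + 2774 = (7/31)*(-360) + 2774 = -2520/31 + 2774 = 83474/31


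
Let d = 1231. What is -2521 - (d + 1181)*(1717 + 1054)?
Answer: -6686173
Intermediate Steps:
-2521 - (d + 1181)*(1717 + 1054) = -2521 - (1231 + 1181)*(1717 + 1054) = -2521 - 2412*2771 = -2521 - 1*6683652 = -2521 - 6683652 = -6686173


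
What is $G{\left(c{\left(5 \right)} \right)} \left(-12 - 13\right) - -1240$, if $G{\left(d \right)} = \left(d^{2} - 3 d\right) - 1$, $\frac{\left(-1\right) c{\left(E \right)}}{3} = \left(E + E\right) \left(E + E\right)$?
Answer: $-2271235$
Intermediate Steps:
$c{\left(E \right)} = - 12 E^{2}$ ($c{\left(E \right)} = - 3 \left(E + E\right) \left(E + E\right) = - 3 \cdot 2 E 2 E = - 3 \cdot 4 E^{2} = - 12 E^{2}$)
$G{\left(d \right)} = -1 + d^{2} - 3 d$
$G{\left(c{\left(5 \right)} \right)} \left(-12 - 13\right) - -1240 = \left(-1 + \left(- 12 \cdot 5^{2}\right)^{2} - 3 \left(- 12 \cdot 5^{2}\right)\right) \left(-12 - 13\right) - -1240 = \left(-1 + \left(\left(-12\right) 25\right)^{2} - 3 \left(\left(-12\right) 25\right)\right) \left(-25\right) + 1240 = \left(-1 + \left(-300\right)^{2} - -900\right) \left(-25\right) + 1240 = \left(-1 + 90000 + 900\right) \left(-25\right) + 1240 = 90899 \left(-25\right) + 1240 = -2272475 + 1240 = -2271235$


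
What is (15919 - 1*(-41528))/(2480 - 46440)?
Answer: -57447/43960 ≈ -1.3068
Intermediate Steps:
(15919 - 1*(-41528))/(2480 - 46440) = (15919 + 41528)/(-43960) = 57447*(-1/43960) = -57447/43960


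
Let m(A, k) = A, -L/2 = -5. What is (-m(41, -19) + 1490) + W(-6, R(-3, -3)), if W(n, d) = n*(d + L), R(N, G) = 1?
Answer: 1383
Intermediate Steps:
L = 10 (L = -2*(-5) = 10)
W(n, d) = n*(10 + d) (W(n, d) = n*(d + 10) = n*(10 + d))
(-m(41, -19) + 1490) + W(-6, R(-3, -3)) = (-1*41 + 1490) - 6*(10 + 1) = (-41 + 1490) - 6*11 = 1449 - 66 = 1383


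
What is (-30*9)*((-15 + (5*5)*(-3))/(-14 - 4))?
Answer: -1350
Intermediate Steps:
(-30*9)*((-15 + (5*5)*(-3))/(-14 - 4)) = -270*(-15 + 25*(-3))/(-18) = -270*(-15 - 75)*(-1)/18 = -(-24300)*(-1)/18 = -270*5 = -1350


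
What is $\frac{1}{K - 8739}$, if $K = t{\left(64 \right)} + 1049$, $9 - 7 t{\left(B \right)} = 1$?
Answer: $- \frac{7}{53822} \approx -0.00013006$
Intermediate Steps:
$t{\left(B \right)} = \frac{8}{7}$ ($t{\left(B \right)} = \frac{9}{7} - \frac{1}{7} = \frac{8}{7}$)
$K = \frac{7351}{7}$ ($K = \frac{8}{7} + 1049 = \frac{7351}{7} \approx 1050.1$)
$\frac{1}{K - 8739} = \frac{1}{\frac{7351}{7} - 8739} = \frac{1}{- \frac{53822}{7}} = - \frac{7}{53822}$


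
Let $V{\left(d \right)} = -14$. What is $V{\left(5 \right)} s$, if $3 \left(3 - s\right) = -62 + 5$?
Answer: $-308$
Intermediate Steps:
$s = 22$ ($s = 3 - \frac{-62 + 5}{3} = 3 - -19 = 3 + 19 = 22$)
$V{\left(5 \right)} s = \left(-14\right) 22 = -308$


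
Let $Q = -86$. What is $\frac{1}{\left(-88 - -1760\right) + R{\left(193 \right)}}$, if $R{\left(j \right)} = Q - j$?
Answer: $\frac{1}{1393} \approx 0.00071787$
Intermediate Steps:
$R{\left(j \right)} = -86 - j$
$\frac{1}{\left(-88 - -1760\right) + R{\left(193 \right)}} = \frac{1}{\left(-88 - -1760\right) - 279} = \frac{1}{\left(-88 + 1760\right) - 279} = \frac{1}{1672 - 279} = \frac{1}{1393}$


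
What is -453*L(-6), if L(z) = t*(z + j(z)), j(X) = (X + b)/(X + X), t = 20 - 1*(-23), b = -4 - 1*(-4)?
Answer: 214269/2 ≈ 1.0713e+5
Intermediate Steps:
b = 0 (b = -4 + 4 = 0)
t = 43 (t = 20 + 23 = 43)
j(X) = ½ (j(X) = (X + 0)/(X + X) = X/((2*X)) = X*(1/(2*X)) = ½)
L(z) = 43/2 + 43*z (L(z) = 43*(z + ½) = 43*(½ + z) = 43/2 + 43*z)
-453*L(-6) = -453*(43/2 + 43*(-6)) = -453*(43/2 - 258) = -453*(-473/2) = 214269/2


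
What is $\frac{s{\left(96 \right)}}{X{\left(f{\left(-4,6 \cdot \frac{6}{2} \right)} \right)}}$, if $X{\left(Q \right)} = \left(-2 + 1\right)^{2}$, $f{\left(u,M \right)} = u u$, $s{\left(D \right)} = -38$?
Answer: $-38$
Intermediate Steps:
$f{\left(u,M \right)} = u^{2}$
$X{\left(Q \right)} = 1$ ($X{\left(Q \right)} = \left(-1\right)^{2} = 1$)
$\frac{s{\left(96 \right)}}{X{\left(f{\left(-4,6 \cdot \frac{6}{2} \right)} \right)}} = - \frac{38}{1} = \left(-38\right) 1 = -38$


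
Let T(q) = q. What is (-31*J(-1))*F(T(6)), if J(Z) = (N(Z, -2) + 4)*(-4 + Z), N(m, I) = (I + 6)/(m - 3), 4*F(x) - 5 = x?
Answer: 5115/4 ≈ 1278.8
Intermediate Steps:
F(x) = 5/4 + x/4
N(m, I) = (6 + I)/(-3 + m)
J(Z) = (-4 + Z)*(4 + 4/(-3 + Z)) (J(Z) = ((6 - 2)/(-3 + Z) + 4)*(-4 + Z) = (4/(-3 + Z) + 4)*(-4 + Z) = (4 + 4/(-3 + Z))*(-4 + Z) = (-4 + Z)*(4 + 4/(-3 + Z)))
(-31*J(-1))*F(T(6)) = (-124*(8 + (-1)² - 6*(-1))/(-3 - 1))*(5/4 + (¼)*6) = (-124*(8 + 1 + 6)/(-4))*(5/4 + 3/2) = -124*(-1)*15/4*(11/4) = -31*(-15)*(11/4) = 465*(11/4) = 5115/4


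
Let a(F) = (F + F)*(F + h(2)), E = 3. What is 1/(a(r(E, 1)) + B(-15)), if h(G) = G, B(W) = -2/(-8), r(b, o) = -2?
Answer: 4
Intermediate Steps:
B(W) = ¼ (B(W) = -2*(-⅛) = ¼)
a(F) = 2*F*(2 + F) (a(F) = (F + F)*(F + 2) = (2*F)*(2 + F) = 2*F*(2 + F))
1/(a(r(E, 1)) + B(-15)) = 1/(2*(-2)*(2 - 2) + ¼) = 1/(2*(-2)*0 + ¼) = 1/(0 + ¼) = 1/(¼) = 4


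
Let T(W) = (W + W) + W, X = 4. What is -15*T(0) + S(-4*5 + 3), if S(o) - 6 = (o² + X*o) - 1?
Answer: 226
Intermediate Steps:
T(W) = 3*W (T(W) = 2*W + W = 3*W)
S(o) = 5 + o² + 4*o (S(o) = 6 + ((o² + 4*o) - 1) = 6 + (-1 + o² + 4*o) = 5 + o² + 4*o)
-15*T(0) + S(-4*5 + 3) = -45*0 + (5 + (-4*5 + 3)² + 4*(-4*5 + 3)) = -15*0 + (5 + (-20 + 3)² + 4*(-20 + 3)) = 0 + (5 + (-17)² + 4*(-17)) = 0 + (5 + 289 - 68) = 0 + 226 = 226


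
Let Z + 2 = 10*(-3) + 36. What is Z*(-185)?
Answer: -740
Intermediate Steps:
Z = 4 (Z = -2 + (10*(-3) + 36) = -2 + (-30 + 36) = -2 + 6 = 4)
Z*(-185) = 4*(-185) = -740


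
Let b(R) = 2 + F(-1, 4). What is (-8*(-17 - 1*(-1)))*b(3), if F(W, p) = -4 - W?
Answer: -128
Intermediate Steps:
b(R) = -1 (b(R) = 2 + (-4 - 1*(-1)) = 2 + (-4 + 1) = 2 - 3 = -1)
(-8*(-17 - 1*(-1)))*b(3) = -8*(-17 - 1*(-1))*(-1) = -8*(-17 + 1)*(-1) = -8*(-16)*(-1) = 128*(-1) = -128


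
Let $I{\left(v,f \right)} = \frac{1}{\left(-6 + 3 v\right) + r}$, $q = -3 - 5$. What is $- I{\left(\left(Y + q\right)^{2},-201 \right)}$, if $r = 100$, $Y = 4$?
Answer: $- \frac{1}{142} \approx -0.0070423$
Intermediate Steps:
$q = -8$
$I{\left(v,f \right)} = \frac{1}{94 + 3 v}$ ($I{\left(v,f \right)} = \frac{1}{\left(-6 + 3 v\right) + 100} = \frac{1}{94 + 3 v}$)
$- I{\left(\left(Y + q\right)^{2},-201 \right)} = - \frac{1}{94 + 3 \left(4 - 8\right)^{2}} = - \frac{1}{94 + 3 \left(-4\right)^{2}} = - \frac{1}{94 + 3 \cdot 16} = - \frac{1}{94 + 48} = - \frac{1}{142}$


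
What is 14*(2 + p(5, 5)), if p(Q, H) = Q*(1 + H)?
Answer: 448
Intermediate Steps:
14*(2 + p(5, 5)) = 14*(2 + 5*(1 + 5)) = 14*(2 + 5*6) = 14*(2 + 30) = 14*32 = 448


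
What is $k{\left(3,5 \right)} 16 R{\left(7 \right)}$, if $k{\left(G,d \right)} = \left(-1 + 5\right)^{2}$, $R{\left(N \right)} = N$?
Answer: $1792$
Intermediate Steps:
$k{\left(G,d \right)} = 16$ ($k{\left(G,d \right)} = 4^{2} = 16$)
$k{\left(3,5 \right)} 16 R{\left(7 \right)} = 16 \cdot 16 \cdot 7 = 256 \cdot 7 = 1792$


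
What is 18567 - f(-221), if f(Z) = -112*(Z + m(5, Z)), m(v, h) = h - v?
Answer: -31497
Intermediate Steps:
f(Z) = 560 - 224*Z (f(Z) = -112*(Z + (Z - 1*5)) = -112*(Z + (Z - 5)) = -112*(Z + (-5 + Z)) = -112*(-5 + 2*Z) = 560 - 224*Z)
18567 - f(-221) = 18567 - (560 - 224*(-221)) = 18567 - (560 + 49504) = 18567 - 1*50064 = 18567 - 50064 = -31497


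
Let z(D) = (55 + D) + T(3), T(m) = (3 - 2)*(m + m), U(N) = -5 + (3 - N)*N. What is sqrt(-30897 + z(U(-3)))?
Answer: I*sqrt(30859) ≈ 175.67*I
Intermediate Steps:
U(N) = -5 + N*(3 - N)
T(m) = 2*m (T(m) = 1*(2*m) = 2*m)
z(D) = 61 + D (z(D) = (55 + D) + 2*3 = (55 + D) + 6 = 61 + D)
sqrt(-30897 + z(U(-3))) = sqrt(-30897 + (61 + (-5 - 1*(-3)**2 + 3*(-3)))) = sqrt(-30897 + (61 + (-5 - 1*9 - 9))) = sqrt(-30897 + (61 + (-5 - 9 - 9))) = sqrt(-30897 + (61 - 23)) = sqrt(-30897 + 38) = sqrt(-30859) = I*sqrt(30859)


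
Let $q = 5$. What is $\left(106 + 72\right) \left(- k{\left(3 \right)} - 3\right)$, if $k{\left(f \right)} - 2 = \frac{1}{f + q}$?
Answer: $- \frac{3649}{4} \approx -912.25$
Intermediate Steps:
$k{\left(f \right)} = 2 + \frac{1}{5 + f}$ ($k{\left(f \right)} = 2 + \frac{1}{f + 5} = 2 + \frac{1}{5 + f}$)
$\left(106 + 72\right) \left(- k{\left(3 \right)} - 3\right) = \left(106 + 72\right) \left(- \frac{11 + 2 \cdot 3}{5 + 3} - 3\right) = 178 \left(- \frac{11 + 6}{8} - 3\right) = 178 \left(- \frac{17}{8} - 3\right) = 178 \left(- \frac{41}{8}\right) = - \frac{3649}{4}$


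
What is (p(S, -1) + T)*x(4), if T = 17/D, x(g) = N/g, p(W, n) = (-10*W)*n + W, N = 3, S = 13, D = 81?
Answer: 2900/27 ≈ 107.41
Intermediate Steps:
p(W, n) = W - 10*W*n (p(W, n) = -10*W*n + W = W - 10*W*n)
x(g) = 3/g
T = 17/81 ≈ 0.20988
(p(S, -1) + T)*x(4) = (13*(1 - 10*(-1)) + 17/81)*(3/4) = (13*(1 + 10) + 17/81)*(3*(¼)) = (13*11 + 17/81)*(¾) = (143 + 17/81)*(¾) = (11600/81)*(¾) = 2900/27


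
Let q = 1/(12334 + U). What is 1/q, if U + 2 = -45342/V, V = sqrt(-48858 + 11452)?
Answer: 12332 + 22671*I*sqrt(37406)/18703 ≈ 12332.0 + 234.44*I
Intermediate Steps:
V = I*sqrt(37406) (V = sqrt(-37406) = I*sqrt(37406) ≈ 193.41*I)
U = -2 + 22671*I*sqrt(37406)/18703 (U = -2 - 45342*(-I*sqrt(37406)/37406) = -2 - (-22671)*I*sqrt(37406)/18703 = -2 + 22671*I*sqrt(37406)/18703 ≈ -2.0 + 234.44*I)
q = 1/(12332 + 22671*I*sqrt(37406)/18703) (q = 1/(12334 + (-2 + 22671*I*sqrt(37406)/18703)) = 1/(12332 + 22671*I*sqrt(37406)/18703) ≈ 8.1061e-5 - 1.541e-6*I)
1/q = 1/(115322698/1422673485977 - 22671*I*sqrt(37406)/2845346971954)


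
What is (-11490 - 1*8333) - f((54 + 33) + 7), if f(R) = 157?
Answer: -19980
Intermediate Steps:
(-11490 - 1*8333) - f((54 + 33) + 7) = (-11490 - 1*8333) - 1*157 = (-11490 - 8333) - 157 = -19823 - 157 = -19980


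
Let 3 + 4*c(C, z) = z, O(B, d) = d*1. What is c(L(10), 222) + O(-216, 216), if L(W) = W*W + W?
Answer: 1083/4 ≈ 270.75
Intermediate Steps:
L(W) = W + W² (L(W) = W² + W = W + W²)
O(B, d) = d
c(C, z) = -¾ + z/4
c(L(10), 222) + O(-216, 216) = (-¾ + (¼)*222) + 216 = (-¾ + 111/2) + 216 = 219/4 + 216 = 1083/4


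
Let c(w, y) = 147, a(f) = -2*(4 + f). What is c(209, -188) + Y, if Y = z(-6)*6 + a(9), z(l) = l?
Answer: 85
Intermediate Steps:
a(f) = -8 - 2*f
Y = -62 (Y = -6*6 + (-8 - 2*9) = -36 + (-8 - 18) = -36 - 26 = -62)
c(209, -188) + Y = 147 - 62 = 85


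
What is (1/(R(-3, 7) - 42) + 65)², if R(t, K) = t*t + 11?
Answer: 2042041/484 ≈ 4219.1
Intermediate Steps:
R(t, K) = 11 + t² (R(t, K) = t² + 11 = 11 + t²)
(1/(R(-3, 7) - 42) + 65)² = (1/((11 + (-3)²) - 42) + 65)² = (1/((11 + 9) - 42) + 65)² = (1/(20 - 42) + 65)² = (1/(-22) + 65)² = (-1/22 + 65)² = (1429/22)² = 2042041/484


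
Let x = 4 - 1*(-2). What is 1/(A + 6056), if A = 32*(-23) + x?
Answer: 1/5326 ≈ 0.00018776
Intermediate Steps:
x = 6 (x = 4 + 2 = 6)
A = -730 (A = 32*(-23) + 6 = -736 + 6 = -730)
1/(A + 6056) = 1/(-730 + 6056) = 1/5326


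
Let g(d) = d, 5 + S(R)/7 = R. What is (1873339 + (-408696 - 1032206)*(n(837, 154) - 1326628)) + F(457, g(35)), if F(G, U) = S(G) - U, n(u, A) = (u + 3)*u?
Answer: 898473436764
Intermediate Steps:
S(R) = -35 + 7*R
n(u, A) = u*(3 + u) (n(u, A) = (3 + u)*u = u*(3 + u))
F(G, U) = -35 - U + 7*G (F(G, U) = (-35 + 7*G) - U = -35 - U + 7*G)
(1873339 + (-408696 - 1032206)*(n(837, 154) - 1326628)) + F(457, g(35)) = (1873339 + (-408696 - 1032206)*(837*(3 + 837) - 1326628)) + (-35 - 1*35 + 7*457) = (1873339 - 1440902*(837*840 - 1326628)) + (-35 - 35 + 3199) = (1873339 - 1440902*(703080 - 1326628)) + 3129 = (1873339 - 1440902*(-623548)) + 3129 = (1873339 + 898471560296) + 3129 = 898473433635 + 3129 = 898473436764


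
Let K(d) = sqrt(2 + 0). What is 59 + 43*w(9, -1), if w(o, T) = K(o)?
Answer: 59 + 43*sqrt(2) ≈ 119.81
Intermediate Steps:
K(d) = sqrt(2)
w(o, T) = sqrt(2)
59 + 43*w(9, -1) = 59 + 43*sqrt(2)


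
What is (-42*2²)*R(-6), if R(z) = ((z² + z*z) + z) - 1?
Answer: -10920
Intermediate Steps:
R(z) = -1 + z + 2*z² (R(z) = ((z² + z²) + z) - 1 = (2*z² + z) - 1 = (z + 2*z²) - 1 = -1 + z + 2*z²)
(-42*2²)*R(-6) = (-42*2²)*(-1 - 6 + 2*(-6)²) = (-42*4)*(-1 - 6 + 2*36) = -168*(-1 - 6 + 72) = -168*65 = -10920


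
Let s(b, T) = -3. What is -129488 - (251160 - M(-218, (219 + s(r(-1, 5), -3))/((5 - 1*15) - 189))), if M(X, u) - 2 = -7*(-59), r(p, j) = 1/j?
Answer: -380233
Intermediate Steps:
M(X, u) = 415 (M(X, u) = 2 - 7*(-59) = 2 + 413 = 415)
-129488 - (251160 - M(-218, (219 + s(r(-1, 5), -3))/((5 - 1*15) - 189))) = -129488 - (251160 - 1*415) = -129488 - (251160 - 415) = -129488 - 1*250745 = -129488 - 250745 = -380233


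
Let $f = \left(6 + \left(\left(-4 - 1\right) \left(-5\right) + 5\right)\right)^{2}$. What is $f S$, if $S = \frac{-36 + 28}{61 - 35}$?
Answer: $- \frac{5184}{13} \approx -398.77$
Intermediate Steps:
$f = 1296$ ($f = \left(6 + \left(\left(-4 - 1\right) \left(-5\right) + 5\right)\right)^{2} = \left(6 + \left(\left(-5\right) \left(-5\right) + 5\right)\right)^{2} = \left(6 + \left(25 + 5\right)\right)^{2} = \left(6 + 30\right)^{2} = 36^{2} = 1296$)
$S = - \frac{4}{13}$ ($S = - \frac{8}{26} = \left(-8\right) \frac{1}{26} = - \frac{4}{13} \approx -0.30769$)
$f S = 1296 \left(- \frac{4}{13}\right) = - \frac{5184}{13}$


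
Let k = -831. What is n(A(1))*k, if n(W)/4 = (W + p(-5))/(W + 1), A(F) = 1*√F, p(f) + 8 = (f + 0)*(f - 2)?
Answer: -46536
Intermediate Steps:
p(f) = -8 + f*(-2 + f) (p(f) = -8 + (f + 0)*(f - 2) = -8 + f*(-2 + f))
A(F) = √F
n(W) = 4*(27 + W)/(1 + W) (n(W) = 4*((W + (-8 + (-5)² - 2*(-5)))/(W + 1)) = 4*((W + (-8 + 25 + 10))/(1 + W)) = 4*((W + 27)/(1 + W)) = 4*((27 + W)/(1 + W)) = 4*(27 + W)/(1 + W))
n(A(1))*k = (4*(27 + √1)/(1 + √1))*(-831) = (4*(27 + 1)/(1 + 1))*(-831) = (4*28/2)*(-831) = (4*(½)*28)*(-831) = 56*(-831) = -46536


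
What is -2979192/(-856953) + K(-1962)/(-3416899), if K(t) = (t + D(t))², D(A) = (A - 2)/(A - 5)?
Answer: 8878478853243054604/3776388011882227161 ≈ 2.3511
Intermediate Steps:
D(A) = (-2 + A)/(-5 + A)
K(t) = (t + (-2 + t)/(-5 + t))²
-2979192/(-856953) + K(-1962)/(-3416899) = -2979192/(-856953) + ((-2 - 1962 - 1962*(-5 - 1962))²/(-5 - 1962)²)/(-3416899) = -2979192*(-1/856953) + ((-2 - 1962 - 1962*(-1967))²/(-1967)²)*(-1/3416899) = 993064/285651 + ((-2 - 1962 + 3859254)²/3869089)*(-1/3416899) = 993064/285651 + ((1/3869089)*3857290²)*(-1/3416899) = 993064/285651 + ((1/3869089)*14878686144100)*(-1/3416899) = 993064/285651 + (14878686144100/3869089)*(-1/3416899) = 993064/285651 - 14878686144100/13220286335011 = 8878478853243054604/3776388011882227161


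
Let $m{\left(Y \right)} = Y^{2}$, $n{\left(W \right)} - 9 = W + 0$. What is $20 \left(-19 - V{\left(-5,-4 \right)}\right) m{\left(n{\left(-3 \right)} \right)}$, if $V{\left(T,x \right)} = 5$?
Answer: $-17280$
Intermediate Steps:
$n{\left(W \right)} = 9 + W$ ($n{\left(W \right)} = 9 + \left(W + 0\right) = 9 + W$)
$20 \left(-19 - V{\left(-5,-4 \right)}\right) m{\left(n{\left(-3 \right)} \right)} = 20 \left(-19 - 5\right) \left(9 - 3\right)^{2} = 20 \left(-19 - 5\right) 6^{2} = 20 \left(-24\right) 36 = \left(-480\right) 36 = -17280$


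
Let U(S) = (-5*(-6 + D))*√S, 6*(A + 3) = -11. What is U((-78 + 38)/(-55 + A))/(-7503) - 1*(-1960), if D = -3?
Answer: 1960 - 60*√5385/897859 ≈ 1960.0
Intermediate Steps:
A = -29/6 (A = -3 + (⅙)*(-11) = -3 - 11/6 = -29/6 ≈ -4.8333)
U(S) = 45*√S (U(S) = (-5*(-6 - 3))*√S = (-5*(-9))*√S = 45*√S)
U((-78 + 38)/(-55 + A))/(-7503) - 1*(-1960) = (45*√((-78 + 38)/(-55 - 29/6)))/(-7503) - 1*(-1960) = (45*√(-40/(-359/6)))*(-1/7503) + 1960 = (45*√(-40*(-6/359)))*(-1/7503) + 1960 = (45*√(240/359))*(-1/7503) + 1960 = (45*(4*√5385/359))*(-1/7503) + 1960 = (180*√5385/359)*(-1/7503) + 1960 = -60*√5385/897859 + 1960 = 1960 - 60*√5385/897859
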